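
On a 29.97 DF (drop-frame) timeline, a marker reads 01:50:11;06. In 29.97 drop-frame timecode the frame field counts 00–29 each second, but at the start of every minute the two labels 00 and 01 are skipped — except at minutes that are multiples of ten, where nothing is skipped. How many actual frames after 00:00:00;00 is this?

198138

As if non-drop at 30 labels/s: (1 × 3600 + 50 × 60 + 11) × 30 + 6 = 198336.
Minute boundaries passed: 110; those not divisible by 10: 110 − 11 = 99; dropped labels = 2 × 99 = 198.
Actual frame index = 198336 − 198 = 198138.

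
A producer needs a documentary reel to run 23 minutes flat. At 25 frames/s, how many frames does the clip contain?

23 min = 1380 s.
Frames = 1380 × 25 = 34500.

34500 frames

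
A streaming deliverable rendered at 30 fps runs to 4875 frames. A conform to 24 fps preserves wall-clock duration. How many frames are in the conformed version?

3900 frames

Target frames = source frames × (target rate / source rate) = 4875 × (24)/(30) = 4875 × 4/5 = 3900.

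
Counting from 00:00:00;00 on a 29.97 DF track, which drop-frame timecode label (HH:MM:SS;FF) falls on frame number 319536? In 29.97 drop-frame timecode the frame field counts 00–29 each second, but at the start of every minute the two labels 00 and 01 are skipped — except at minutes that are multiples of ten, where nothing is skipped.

Ten DF minutes hold 17982 frames, so frame 319536 lies in block 17 (frames 305694–323675) with 13842 frames into that block.
The block's first minute is 1800 frames and the rest 1798 each; 13842 frames reaches minute 7, so 17 × 18 + 7 × 2 = 320 labels have been skipped so far.
Adding those back, label number 319536 + 320 = 319856 at 30 labels/s is 10661 s + 26 f = 2 h 57 min 41 s frame 26, i.e. 02:57:41;26.

02:57:41;26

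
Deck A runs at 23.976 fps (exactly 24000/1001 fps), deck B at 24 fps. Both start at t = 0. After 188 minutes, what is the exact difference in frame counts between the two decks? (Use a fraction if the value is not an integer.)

188 min = 11280 s.
A emits 24000/1001 × 11280 = 270720000/1001 frames; B emits 24 × 11280 = 270720.
Difference = 270720/1001 frames (≈ 270.4496); B is ahead of A.

270720/1001 frames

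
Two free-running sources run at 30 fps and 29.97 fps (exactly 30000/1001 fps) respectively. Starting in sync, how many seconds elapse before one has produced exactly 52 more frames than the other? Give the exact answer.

The gap grows by |30000/1001 − 30| = 30/1001 frames per second.
Time for a 52-frame gap: 52 ÷ (30/1001) = 26026/15 s.

26026/15 seconds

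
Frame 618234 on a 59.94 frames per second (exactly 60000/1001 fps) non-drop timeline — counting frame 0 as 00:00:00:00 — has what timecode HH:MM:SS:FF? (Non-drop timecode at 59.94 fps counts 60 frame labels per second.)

618234 ÷ 60 = 10303 full seconds, remainder 54 frames.
10303 s = 2 h 51 min 43 s.
Timecode: 02:51:43:54.

02:51:43:54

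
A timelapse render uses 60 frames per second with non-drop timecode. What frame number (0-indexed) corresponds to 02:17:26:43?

Total seconds to the label: (2 × 3600 + 17 × 60 + 26) = 8246.
Frame index = 8246 × 60 + 43 = 494803.

frame 494803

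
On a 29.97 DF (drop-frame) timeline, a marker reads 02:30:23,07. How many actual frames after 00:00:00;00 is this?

270427

Complete 10-minute blocks: 15, each 17982 frames → 269730.
Remaining 0 whole minutes in the current block: 0 frames.
Within the current minute: 23 × 30 + 7 = 697. Total = 269730 + 0 + 697 = 270427.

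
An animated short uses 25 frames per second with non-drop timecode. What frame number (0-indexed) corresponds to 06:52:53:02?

619327

Total seconds to the label: (6 × 3600 + 52 × 60 + 53) = 24773.
Frame index = 24773 × 25 + 2 = 619327.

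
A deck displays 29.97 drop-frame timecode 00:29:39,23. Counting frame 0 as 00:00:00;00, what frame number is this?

As if non-drop at 30 labels/s: (0 × 3600 + 29 × 60 + 39) × 30 + 23 = 53393.
Minute boundaries passed: 29; those not divisible by 10: 29 − 2 = 27; dropped labels = 2 × 27 = 54.
Actual frame index = 53393 − 54 = 53339.

53339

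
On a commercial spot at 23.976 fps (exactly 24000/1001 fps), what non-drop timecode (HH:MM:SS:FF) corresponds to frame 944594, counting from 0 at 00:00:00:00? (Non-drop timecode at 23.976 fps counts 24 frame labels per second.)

10:55:58:02

944594 ÷ 24 = 39358 full seconds, remainder 2 frames.
39358 s = 10 h 55 min 58 s.
Timecode: 10:55:58:02.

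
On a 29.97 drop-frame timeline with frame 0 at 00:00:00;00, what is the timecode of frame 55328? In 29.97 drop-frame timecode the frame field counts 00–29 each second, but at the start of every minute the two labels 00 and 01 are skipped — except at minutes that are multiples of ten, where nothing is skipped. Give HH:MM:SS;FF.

Each 10-minute DF block holds 10 × 60 × 30 − 9 × 2 = 17982 frames. 55328 ÷ 17982 → 3 full blocks, remainder 1382.
Within the partial block the first minute is 1800 frames and each further minute 1798, so 0 further minute boundaries passed. Total skipped labels = 18 × 3 + 2 × 0 = 54.
Non-drop label index = 55328 + 54 = 55382; at 30 labels/s that is 00:30:46:02, i.e. DF 00:30:46;02.

00:30:46;02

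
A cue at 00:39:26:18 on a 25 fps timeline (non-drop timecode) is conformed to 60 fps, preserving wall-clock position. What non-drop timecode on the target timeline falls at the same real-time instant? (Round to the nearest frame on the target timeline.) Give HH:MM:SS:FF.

Source frame index: (0×3600 + 39×60 + 26) × 25 + 18 = 59168.
Real time: 59168 / (25) = 59168/25 s.
Target frame: (59168/25) × (60) = 710016/5 ≈ 142003.200 → 142003.
At 60 labels/s: frame 142003 → 00:39:26:43.

00:39:26:43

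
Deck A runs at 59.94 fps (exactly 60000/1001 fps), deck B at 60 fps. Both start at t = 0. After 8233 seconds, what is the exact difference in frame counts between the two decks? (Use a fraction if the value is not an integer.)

A emits 60000/1001 × 8233 = 493980000/1001 frames; B emits 60 × 8233 = 493980.
Difference = 493980/1001 frames (≈ 493.4865); B is ahead of A.

493980/1001 frames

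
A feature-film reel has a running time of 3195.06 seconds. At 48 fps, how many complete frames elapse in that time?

Frames = 3195.06 × 48 = 3834072/25 ≈ 153362.8800.
Complete frames: 153362.

153362 frames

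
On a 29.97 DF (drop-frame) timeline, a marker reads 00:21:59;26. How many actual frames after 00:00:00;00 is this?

39558

As if non-drop at 30 labels/s: (0 × 3600 + 21 × 60 + 59) × 30 + 26 = 39596.
Minute boundaries passed: 21; those not divisible by 10: 21 − 2 = 19; dropped labels = 2 × 19 = 38.
Actual frame index = 39596 − 38 = 39558.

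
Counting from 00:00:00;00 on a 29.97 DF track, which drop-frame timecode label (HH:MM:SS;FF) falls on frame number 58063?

00:32:17;11

Ten DF minutes hold 17982 frames, so frame 58063 lies in block 3 (frames 53946–71927) with 4117 frames into that block.
The block's first minute is 1800 frames and the rest 1798 each; 4117 frames reaches minute 2, so 3 × 18 + 2 × 2 = 58 labels have been skipped so far.
Adding those back, label number 58063 + 58 = 58121 at 30 labels/s is 1937 s + 11 f = 0 h 32 min 17 s frame 11, i.e. 00:32:17;11.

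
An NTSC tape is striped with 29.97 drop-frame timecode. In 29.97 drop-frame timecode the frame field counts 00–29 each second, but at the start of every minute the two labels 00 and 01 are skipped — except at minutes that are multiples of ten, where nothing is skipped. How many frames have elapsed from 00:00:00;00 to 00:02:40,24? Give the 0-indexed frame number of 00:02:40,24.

4820

Complete 10-minute blocks: 0, each 17982 frames → 0.
Remaining 2 whole minutes in the current block: 1800 + 1 × 1798 = 3598 frames.
Within the current minute: 40 × 30 + 24 − 2 = 1222 (labels ;00/;01 skipped at this minute). Total = 0 + 3598 + 1222 = 4820.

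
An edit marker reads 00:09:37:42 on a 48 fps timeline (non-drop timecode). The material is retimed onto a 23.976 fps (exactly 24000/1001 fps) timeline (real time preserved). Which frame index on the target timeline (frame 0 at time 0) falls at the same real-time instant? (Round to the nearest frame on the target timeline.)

Source frame index: (0×3600 + 9×60 + 37) × 48 + 42 = 27738.
Real time: 27738 / (48) = 4623/8 s.
Target frame: (4623/8) × (24000/1001) = 13869000/1001 ≈ 13855.145 → 13855.

frame 13855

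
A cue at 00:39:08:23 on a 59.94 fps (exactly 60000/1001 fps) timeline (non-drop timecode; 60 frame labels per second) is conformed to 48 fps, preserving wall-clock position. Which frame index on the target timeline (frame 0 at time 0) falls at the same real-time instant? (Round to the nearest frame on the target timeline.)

Source frame index: (0×3600 + 39×60 + 8) × 60 + 23 = 140903.
Real time: 140903 / (60000/1001) = 141043903/60000 s.
Target frame: (141043903/60000) × (48) = 141043903/1250 ≈ 112835.122 → 112835.

frame 112835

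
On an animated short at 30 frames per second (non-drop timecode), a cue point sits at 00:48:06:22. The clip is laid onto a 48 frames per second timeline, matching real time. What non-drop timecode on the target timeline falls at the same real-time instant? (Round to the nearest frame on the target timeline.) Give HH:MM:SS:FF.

Source frame index: (0×3600 + 48×60 + 6) × 30 + 22 = 86602.
Real time: 86602 / (30) = 43301/15 s.
Target frame: (43301/15) × (48) = 692816/5 ≈ 138563.200 → 138563.
At 48 labels/s: frame 138563 → 00:48:06:35.

00:48:06:35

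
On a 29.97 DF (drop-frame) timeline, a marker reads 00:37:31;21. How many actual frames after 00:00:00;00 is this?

67483

Complete 10-minute blocks: 3, each 17982 frames → 53946.
Remaining 7 whole minutes in the current block: 1800 + 6 × 1798 = 12588 frames.
Within the current minute: 31 × 30 + 21 − 2 = 949 (labels ;00/;01 skipped at this minute). Total = 53946 + 12588 + 949 = 67483.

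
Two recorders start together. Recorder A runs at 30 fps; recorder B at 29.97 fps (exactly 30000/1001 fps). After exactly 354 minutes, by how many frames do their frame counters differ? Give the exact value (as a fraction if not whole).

354 min = 21240 s.
A emits 30 × 21240 = 637200 frames; B emits 30000/1001 × 21240 = 637200000/1001.
Difference = 637200/1001 frames (≈ 636.5634); B is behind A.

637200/1001 frames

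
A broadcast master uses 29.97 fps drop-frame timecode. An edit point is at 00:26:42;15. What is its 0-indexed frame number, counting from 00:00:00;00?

48027

Complete 10-minute blocks: 2, each 17982 frames → 35964.
Remaining 6 whole minutes in the current block: 1800 + 5 × 1798 = 10790 frames.
Within the current minute: 42 × 30 + 15 − 2 = 1273 (labels ;00/;01 skipped at this minute). Total = 35964 + 10790 + 1273 = 48027.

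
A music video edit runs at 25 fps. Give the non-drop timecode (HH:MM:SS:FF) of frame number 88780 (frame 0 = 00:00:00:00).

00:59:11:05

88780 ÷ 25 = 3551 full seconds, remainder 5 frames.
3551 s = 0 h 59 min 11 s.
Timecode: 00:59:11:05.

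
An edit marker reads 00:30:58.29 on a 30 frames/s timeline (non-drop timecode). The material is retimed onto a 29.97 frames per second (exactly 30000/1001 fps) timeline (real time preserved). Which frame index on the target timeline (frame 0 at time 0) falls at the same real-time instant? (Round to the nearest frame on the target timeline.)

frame 55713

Source frame index: (0×3600 + 30×60 + 58) × 30 + 29 = 55769.
Real time: 55769 / (30) = 55769/30 s.
Target frame: (55769/30) × (30000/1001) = 7967000/143 ≈ 55713.287 → 55713.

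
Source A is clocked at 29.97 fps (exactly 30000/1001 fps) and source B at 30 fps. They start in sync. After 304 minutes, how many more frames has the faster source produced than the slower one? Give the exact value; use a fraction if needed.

304 min = 18240 s.
A emits 30000/1001 × 18240 = 547200000/1001 frames; B emits 30 × 18240 = 547200.
Difference = 547200/1001 frames (≈ 546.6533); B is ahead of A.

547200/1001 frames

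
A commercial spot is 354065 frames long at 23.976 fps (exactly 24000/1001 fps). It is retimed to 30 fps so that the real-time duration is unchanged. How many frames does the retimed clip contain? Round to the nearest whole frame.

443024 frames

Frames at target rate = 354065 × (30) / (24000/1001) = 70883813/160 ≈ 443023.831.
Nearest whole frame: 443024.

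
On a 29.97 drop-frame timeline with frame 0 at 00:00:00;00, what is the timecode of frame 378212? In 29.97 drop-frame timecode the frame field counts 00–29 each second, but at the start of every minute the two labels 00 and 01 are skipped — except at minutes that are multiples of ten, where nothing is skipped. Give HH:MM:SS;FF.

Each 10-minute DF block holds 10 × 60 × 30 − 9 × 2 = 17982 frames. 378212 ÷ 17982 → 21 full blocks, remainder 590.
Within the partial block the first minute is 1800 frames and each further minute 1798, so 0 further minute boundaries passed. Total skipped labels = 18 × 21 + 2 × 0 = 378.
Non-drop label index = 378212 + 378 = 378590; at 30 labels/s that is 03:30:19:20, i.e. DF 03:30:19;20.

03:30:19;20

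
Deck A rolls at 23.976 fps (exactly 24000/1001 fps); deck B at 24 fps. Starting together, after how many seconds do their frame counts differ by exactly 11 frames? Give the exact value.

11011/24 seconds

The gap grows by |24 − 24000/1001| = 24/1001 frames per second.
Time for a 11-frame gap: 11 ÷ (24/1001) = 11011/24 s.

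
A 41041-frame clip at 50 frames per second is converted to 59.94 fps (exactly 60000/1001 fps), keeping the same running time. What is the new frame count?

49200 frames

Target frames = source frames × (target rate / source rate) = 41041 × (60000/1001)/(50) = 41041 × 1200/1001 = 49200.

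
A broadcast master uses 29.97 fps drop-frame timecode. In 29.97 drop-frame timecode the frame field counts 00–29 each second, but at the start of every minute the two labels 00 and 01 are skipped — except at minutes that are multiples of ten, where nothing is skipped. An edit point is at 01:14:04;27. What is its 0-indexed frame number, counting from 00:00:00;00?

As if non-drop at 30 labels/s: (1 × 3600 + 14 × 60 + 4) × 30 + 27 = 133347.
Minute boundaries passed: 74; those not divisible by 10: 74 − 7 = 67; dropped labels = 2 × 67 = 134.
Actual frame index = 133347 − 134 = 133213.

133213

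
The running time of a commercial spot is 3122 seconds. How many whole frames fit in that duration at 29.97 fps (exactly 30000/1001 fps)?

Frames = 3122 × 30000/1001 = 13380000/143 ≈ 93566.4336.
Complete frames: 93566.

93566 frames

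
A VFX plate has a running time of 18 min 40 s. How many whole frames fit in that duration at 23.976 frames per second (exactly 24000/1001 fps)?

18 min 40 s = 1120 s.
Frames = 1120 × 24000/1001 = 3840000/143 ≈ 26853.1469.
Complete frames: 26853.

26853 frames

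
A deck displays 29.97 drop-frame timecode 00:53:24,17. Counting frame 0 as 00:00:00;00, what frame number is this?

96041

Complete 10-minute blocks: 5, each 17982 frames → 89910.
Remaining 3 whole minutes in the current block: 1800 + 2 × 1798 = 5396 frames.
Within the current minute: 24 × 30 + 17 − 2 = 735 (labels ;00/;01 skipped at this minute). Total = 89910 + 5396 + 735 = 96041.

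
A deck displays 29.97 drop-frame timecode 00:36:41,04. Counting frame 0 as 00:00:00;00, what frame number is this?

Complete 10-minute blocks: 3, each 17982 frames → 53946.
Remaining 6 whole minutes in the current block: 1800 + 5 × 1798 = 10790 frames.
Within the current minute: 41 × 30 + 4 − 2 = 1232 (labels ;00/;01 skipped at this minute). Total = 53946 + 10790 + 1232 = 65968.

65968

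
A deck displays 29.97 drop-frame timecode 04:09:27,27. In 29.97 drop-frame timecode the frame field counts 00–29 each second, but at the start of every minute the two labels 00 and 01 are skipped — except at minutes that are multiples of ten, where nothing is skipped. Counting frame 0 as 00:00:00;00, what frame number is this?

448587

Complete 10-minute blocks: 24, each 17982 frames → 431568.
Remaining 9 whole minutes in the current block: 1800 + 8 × 1798 = 16184 frames.
Within the current minute: 27 × 30 + 27 − 2 = 835 (labels ;00/;01 skipped at this minute). Total = 431568 + 16184 + 835 = 448587.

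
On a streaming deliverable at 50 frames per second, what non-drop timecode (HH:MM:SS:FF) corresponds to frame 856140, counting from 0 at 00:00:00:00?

04:45:22:40

856140 ÷ 50 = 17122 full seconds, remainder 40 frames.
17122 s = 4 h 45 min 22 s.
Timecode: 04:45:22:40.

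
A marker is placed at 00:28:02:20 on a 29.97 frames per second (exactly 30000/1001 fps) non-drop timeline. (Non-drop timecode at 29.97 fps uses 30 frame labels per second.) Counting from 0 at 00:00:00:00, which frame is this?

50480

Total seconds to the label: (0 × 3600 + 28 × 60 + 2) = 1682.
Frame index = 1682 × 30 + 20 = 50480.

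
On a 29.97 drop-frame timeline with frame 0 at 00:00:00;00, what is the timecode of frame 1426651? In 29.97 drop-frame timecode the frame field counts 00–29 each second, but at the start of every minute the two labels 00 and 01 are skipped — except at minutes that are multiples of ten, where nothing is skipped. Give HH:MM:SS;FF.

Each 10-minute DF block holds 10 × 60 × 30 − 9 × 2 = 17982 frames. 1426651 ÷ 17982 → 79 full blocks, remainder 6073.
Within the partial block the first minute is 1800 frames and each further minute 1798, so 3 further minute boundaries passed. Total skipped labels = 18 × 79 + 2 × 3 = 1428.
Non-drop label index = 1426651 + 1428 = 1428079; at 30 labels/s that is 13:13:22:19, i.e. DF 13:13:22;19.

13:13:22;19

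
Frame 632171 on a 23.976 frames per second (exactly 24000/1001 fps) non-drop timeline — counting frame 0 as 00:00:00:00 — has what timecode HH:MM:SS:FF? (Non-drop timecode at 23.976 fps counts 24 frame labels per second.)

632171 ÷ 24 = 26340 full seconds, remainder 11 frames.
26340 s = 7 h 19 min 0 s.
Timecode: 07:19:00:11.

07:19:00:11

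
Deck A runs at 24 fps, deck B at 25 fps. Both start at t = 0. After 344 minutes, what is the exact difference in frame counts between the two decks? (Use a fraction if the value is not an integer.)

20640 frames

344 min = 20640 s.
A emits 24 × 20640 = 495360 frames; B emits 25 × 20640 = 516000.
Difference = 20640 frames; B is ahead of A.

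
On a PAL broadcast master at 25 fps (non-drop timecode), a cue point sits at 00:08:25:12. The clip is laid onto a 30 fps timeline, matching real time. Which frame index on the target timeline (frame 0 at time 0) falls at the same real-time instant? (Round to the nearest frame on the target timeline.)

Source frame index: (0×3600 + 8×60 + 25) × 25 + 12 = 12637.
Real time: 12637 / (25) = 12637/25 s.
Target frame: (12637/25) × (30) = 75822/5 ≈ 15164.400 → 15164.

frame 15164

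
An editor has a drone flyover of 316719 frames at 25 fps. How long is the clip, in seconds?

12668.76 seconds

Running time = 316719 / (25) = 12668.76 s.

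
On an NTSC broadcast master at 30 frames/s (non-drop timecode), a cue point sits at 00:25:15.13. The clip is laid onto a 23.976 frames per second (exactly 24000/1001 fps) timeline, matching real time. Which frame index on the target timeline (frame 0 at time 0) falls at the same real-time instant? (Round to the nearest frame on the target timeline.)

frame 36334

Source frame index: (0×3600 + 25×60 + 15) × 30 + 13 = 45463.
Real time: 45463 / (30) = 45463/30 s.
Target frame: (45463/30) × (24000/1001) = 3306400/91 ≈ 36334.066 → 36334.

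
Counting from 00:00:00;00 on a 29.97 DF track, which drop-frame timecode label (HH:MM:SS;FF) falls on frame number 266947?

02:28:27;05

Ten DF minutes hold 17982 frames, so frame 266947 lies in block 14 (frames 251748–269729) with 15199 frames into that block.
The block's first minute is 1800 frames and the rest 1798 each; 15199 frames reaches minute 8, so 14 × 18 + 8 × 2 = 268 labels have been skipped so far.
Adding those back, label number 266947 + 268 = 267215 at 30 labels/s is 8907 s + 5 f = 2 h 28 min 27 s frame 5, i.e. 02:28:27;05.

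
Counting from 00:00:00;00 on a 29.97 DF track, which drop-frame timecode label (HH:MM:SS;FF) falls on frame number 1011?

00:00:33;21

Ten DF minutes hold 17982 frames, so frame 1011 lies in block 0 (frames 0–17981) with 1011 frames into that block.
The block's first minute is 1800 frames and the rest 1798 each; 1011 frames reaches minute 0, so 0 × 18 + 0 × 2 = 0 labels have been skipped so far.
Adding those back, label number 1011 + 0 = 1011 at 30 labels/s is 33 s + 21 f = 0 h 0 min 33 s frame 21, i.e. 00:00:33;21.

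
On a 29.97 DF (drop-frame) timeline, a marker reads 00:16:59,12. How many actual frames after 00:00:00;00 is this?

30552

As if non-drop at 30 labels/s: (0 × 3600 + 16 × 60 + 59) × 30 + 12 = 30582.
Minute boundaries passed: 16; those not divisible by 10: 16 − 1 = 15; dropped labels = 2 × 15 = 30.
Actual frame index = 30582 − 30 = 30552.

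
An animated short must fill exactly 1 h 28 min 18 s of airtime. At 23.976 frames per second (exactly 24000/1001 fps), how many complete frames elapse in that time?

127024 frames

1 h 28 min 18 s = 5298 s.
Frames = 5298 × 24000/1001 = 127152000/1001 ≈ 127024.9750.
Complete frames: 127024.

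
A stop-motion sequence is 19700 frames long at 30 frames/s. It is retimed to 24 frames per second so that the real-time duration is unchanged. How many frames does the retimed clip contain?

Target frames = source frames × (target rate / source rate) = 19700 × (24)/(30) = 19700 × 4/5 = 15760.

15760 frames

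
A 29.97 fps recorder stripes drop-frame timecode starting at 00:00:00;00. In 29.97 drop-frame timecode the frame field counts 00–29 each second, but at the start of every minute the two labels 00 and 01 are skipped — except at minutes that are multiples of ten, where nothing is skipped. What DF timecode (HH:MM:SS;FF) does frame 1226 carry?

Ten DF minutes hold 17982 frames, so frame 1226 lies in block 0 (frames 0–17981) with 1226 frames into that block.
The block's first minute is 1800 frames and the rest 1798 each; 1226 frames reaches minute 0, so 0 × 18 + 0 × 2 = 0 labels have been skipped so far.
Adding those back, label number 1226 + 0 = 1226 at 30 labels/s is 40 s + 26 f = 0 h 0 min 40 s frame 26, i.e. 00:00:40;26.

00:00:40;26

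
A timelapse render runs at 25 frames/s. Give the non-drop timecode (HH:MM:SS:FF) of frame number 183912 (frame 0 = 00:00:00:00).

183912 ÷ 25 = 7356 full seconds, remainder 12 frames.
7356 s = 2 h 2 min 36 s.
Timecode: 02:02:36:12.

02:02:36:12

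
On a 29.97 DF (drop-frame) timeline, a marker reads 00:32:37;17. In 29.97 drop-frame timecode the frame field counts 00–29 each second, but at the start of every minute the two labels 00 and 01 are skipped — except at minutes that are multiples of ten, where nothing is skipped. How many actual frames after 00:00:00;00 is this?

58669

As if non-drop at 30 labels/s: (0 × 3600 + 32 × 60 + 37) × 30 + 17 = 58727.
Minute boundaries passed: 32; those not divisible by 10: 32 − 3 = 29; dropped labels = 2 × 29 = 58.
Actual frame index = 58727 − 58 = 58669.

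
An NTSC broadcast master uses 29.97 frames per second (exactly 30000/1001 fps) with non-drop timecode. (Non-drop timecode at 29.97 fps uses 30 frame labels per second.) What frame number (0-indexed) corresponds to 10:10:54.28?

Total seconds to the label: (10 × 3600 + 10 × 60 + 54) = 36654.
Frame index = 36654 × 30 + 28 = 1099648.

1099648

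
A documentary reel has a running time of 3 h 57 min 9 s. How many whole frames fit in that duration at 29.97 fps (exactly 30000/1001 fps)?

3 h 57 min 9 s = 14229 s.
Frames = 14229 × 30000/1001 = 426870000/1001 ≈ 426443.5564.
Complete frames: 426443.

426443 frames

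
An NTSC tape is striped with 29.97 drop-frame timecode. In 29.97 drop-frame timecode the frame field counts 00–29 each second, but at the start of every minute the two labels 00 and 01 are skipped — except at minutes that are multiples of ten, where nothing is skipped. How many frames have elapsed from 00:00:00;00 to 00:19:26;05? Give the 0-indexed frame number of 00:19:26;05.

As if non-drop at 30 labels/s: (0 × 3600 + 19 × 60 + 26) × 30 + 5 = 34985.
Minute boundaries passed: 19; those not divisible by 10: 19 − 1 = 18; dropped labels = 2 × 18 = 36.
Actual frame index = 34985 − 36 = 34949.

34949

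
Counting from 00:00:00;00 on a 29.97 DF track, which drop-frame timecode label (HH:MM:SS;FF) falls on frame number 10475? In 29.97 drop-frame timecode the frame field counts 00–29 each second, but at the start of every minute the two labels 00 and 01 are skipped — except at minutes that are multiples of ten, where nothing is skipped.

Each 10-minute DF block holds 10 × 60 × 30 − 9 × 2 = 17982 frames. 10475 ÷ 17982 → 0 full blocks, remainder 10475.
Within the partial block the first minute is 1800 frames and each further minute 1798, so 5 further minute boundaries passed. Total skipped labels = 18 × 0 + 2 × 5 = 10.
Non-drop label index = 10475 + 10 = 10485; at 30 labels/s that is 00:05:49:15, i.e. DF 00:05:49;15.

00:05:49;15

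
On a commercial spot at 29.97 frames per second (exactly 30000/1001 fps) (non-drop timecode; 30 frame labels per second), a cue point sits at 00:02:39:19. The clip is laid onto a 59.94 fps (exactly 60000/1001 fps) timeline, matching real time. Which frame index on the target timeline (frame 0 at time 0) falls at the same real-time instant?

Source frame index: (0×3600 + 2×60 + 39) × 30 + 19 = 4789.
Real time: 4789 / (30000/1001) = 4793789/30000 s.
Target frame: (4793789/30000) × (60000/1001) = 9578.

frame 9578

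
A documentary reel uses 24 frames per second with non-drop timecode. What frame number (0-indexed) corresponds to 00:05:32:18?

7986

Total seconds to the label: (0 × 3600 + 5 × 60 + 32) = 332.
Frame index = 332 × 24 + 18 = 7986.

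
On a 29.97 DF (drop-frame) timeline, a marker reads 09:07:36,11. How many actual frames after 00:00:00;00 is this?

984705

As if non-drop at 30 labels/s: (9 × 3600 + 7 × 60 + 36) × 30 + 11 = 985691.
Minute boundaries passed: 547; those not divisible by 10: 547 − 54 = 493; dropped labels = 2 × 493 = 986.
Actual frame index = 985691 − 986 = 984705.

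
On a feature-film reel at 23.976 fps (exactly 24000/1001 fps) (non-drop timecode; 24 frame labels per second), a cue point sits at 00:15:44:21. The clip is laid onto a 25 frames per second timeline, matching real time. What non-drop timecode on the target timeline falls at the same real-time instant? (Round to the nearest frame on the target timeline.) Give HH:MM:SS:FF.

Source frame index: (0×3600 + 15×60 + 44) × 24 + 21 = 22677.
Real time: 22677 / (24000/1001) = 7566559/8000 s.
Target frame: (7566559/8000) × (25) = 7566559/320 ≈ 23645.497 → 23645.
At 25 labels/s: frame 23645 → 00:15:45:20.

00:15:45:20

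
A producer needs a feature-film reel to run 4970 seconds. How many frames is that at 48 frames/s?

Frames = 4970 × 48 = 238560.

238560 frames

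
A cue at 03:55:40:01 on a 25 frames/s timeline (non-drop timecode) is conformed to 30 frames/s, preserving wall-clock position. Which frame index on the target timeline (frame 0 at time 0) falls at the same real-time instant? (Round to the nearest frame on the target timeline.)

Source frame index: (3×3600 + 55×60 + 40) × 25 + 1 = 353501.
Real time: 353501 / (25) = 353501/25 s.
Target frame: (353501/25) × (30) = 2121006/5 ≈ 424201.200 → 424201.

frame 424201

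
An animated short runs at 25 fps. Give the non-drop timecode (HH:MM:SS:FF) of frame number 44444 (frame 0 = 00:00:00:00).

44444 ÷ 25 = 1777 full seconds, remainder 19 frames.
1777 s = 0 h 29 min 37 s.
Timecode: 00:29:37:19.

00:29:37:19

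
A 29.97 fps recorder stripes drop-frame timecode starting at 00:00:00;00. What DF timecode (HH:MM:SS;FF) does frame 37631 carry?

00:20:55;17

Ten DF minutes hold 17982 frames, so frame 37631 lies in block 2 (frames 35964–53945) with 1667 frames into that block.
The block's first minute is 1800 frames and the rest 1798 each; 1667 frames reaches minute 0, so 2 × 18 + 0 × 2 = 36 labels have been skipped so far.
Adding those back, label number 37631 + 36 = 37667 at 30 labels/s is 1255 s + 17 f = 0 h 20 min 55 s frame 17, i.e. 00:20:55;17.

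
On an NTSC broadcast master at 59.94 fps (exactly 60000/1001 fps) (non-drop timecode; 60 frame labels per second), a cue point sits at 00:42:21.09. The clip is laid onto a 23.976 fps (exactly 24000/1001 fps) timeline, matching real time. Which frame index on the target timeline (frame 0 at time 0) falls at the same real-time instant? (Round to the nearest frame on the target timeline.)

Source frame index: (0×3600 + 42×60 + 21) × 60 + 9 = 152469.
Real time: 152469 / (60000/1001) = 50873823/20000 s.
Target frame: (50873823/20000) × (24000/1001) = 304938/5 ≈ 60987.600 → 60988.

frame 60988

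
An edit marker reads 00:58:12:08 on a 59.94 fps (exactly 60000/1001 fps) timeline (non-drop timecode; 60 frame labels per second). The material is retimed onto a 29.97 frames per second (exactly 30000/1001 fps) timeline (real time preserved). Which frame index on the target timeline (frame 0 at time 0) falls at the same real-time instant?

frame 104764

Source frame index: (0×3600 + 58×60 + 12) × 60 + 8 = 209528.
Real time: 209528 / (60000/1001) = 26217191/7500 s.
Target frame: (26217191/7500) × (30000/1001) = 104764.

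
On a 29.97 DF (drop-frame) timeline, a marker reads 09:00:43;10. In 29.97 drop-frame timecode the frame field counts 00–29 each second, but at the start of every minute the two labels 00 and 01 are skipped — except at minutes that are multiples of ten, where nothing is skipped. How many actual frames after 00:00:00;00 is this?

972328

Complete 10-minute blocks: 54, each 17982 frames → 971028.
Remaining 0 whole minutes in the current block: 0 frames.
Within the current minute: 43 × 30 + 10 = 1300. Total = 971028 + 0 + 1300 = 972328.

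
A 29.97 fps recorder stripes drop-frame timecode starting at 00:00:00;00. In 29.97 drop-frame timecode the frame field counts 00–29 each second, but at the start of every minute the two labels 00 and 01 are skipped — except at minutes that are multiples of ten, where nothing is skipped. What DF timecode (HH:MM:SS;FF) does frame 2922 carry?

Ten DF minutes hold 17982 frames, so frame 2922 lies in block 0 (frames 0–17981) with 2922 frames into that block.
The block's first minute is 1800 frames and the rest 1798 each; 2922 frames reaches minute 1, so 0 × 18 + 1 × 2 = 2 labels have been skipped so far.
Adding those back, label number 2922 + 2 = 2924 at 30 labels/s is 97 s + 14 f = 0 h 1 min 37 s frame 14, i.e. 00:01:37;14.

00:01:37;14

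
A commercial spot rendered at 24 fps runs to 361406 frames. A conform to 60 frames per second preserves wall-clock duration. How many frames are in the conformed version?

Frames at target rate = 361406 × (60) / (24) = 903515.

903515 frames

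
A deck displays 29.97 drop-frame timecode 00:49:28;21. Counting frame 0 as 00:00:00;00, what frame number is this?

88971

As if non-drop at 30 labels/s: (0 × 3600 + 49 × 60 + 28) × 30 + 21 = 89061.
Minute boundaries passed: 49; those not divisible by 10: 49 − 4 = 45; dropped labels = 2 × 45 = 90.
Actual frame index = 89061 − 90 = 88971.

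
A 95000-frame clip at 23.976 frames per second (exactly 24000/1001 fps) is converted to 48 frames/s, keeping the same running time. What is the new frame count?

190190 frames

Target frames = source frames × (target rate / source rate) = 95000 × (48)/(24000/1001) = 95000 × 1001/500 = 190190.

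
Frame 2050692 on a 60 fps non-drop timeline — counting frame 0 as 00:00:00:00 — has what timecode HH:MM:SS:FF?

2050692 ÷ 60 = 34178 full seconds, remainder 12 frames.
34178 s = 9 h 29 min 38 s.
Timecode: 09:29:38:12.

09:29:38:12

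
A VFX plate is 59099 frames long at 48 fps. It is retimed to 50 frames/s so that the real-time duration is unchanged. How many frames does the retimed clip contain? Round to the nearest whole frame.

Frames at target rate = 59099 × (50) / (48) = 1477475/24 ≈ 61561.458.
Nearest whole frame: 61561.

61561 frames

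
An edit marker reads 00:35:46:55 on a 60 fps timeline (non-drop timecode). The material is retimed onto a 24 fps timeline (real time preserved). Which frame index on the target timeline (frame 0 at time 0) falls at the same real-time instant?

frame 51526

Source frame index: (0×3600 + 35×60 + 46) × 60 + 55 = 128815.
Real time: 128815 / (60) = 25763/12 s.
Target frame: (25763/12) × (24) = 51526.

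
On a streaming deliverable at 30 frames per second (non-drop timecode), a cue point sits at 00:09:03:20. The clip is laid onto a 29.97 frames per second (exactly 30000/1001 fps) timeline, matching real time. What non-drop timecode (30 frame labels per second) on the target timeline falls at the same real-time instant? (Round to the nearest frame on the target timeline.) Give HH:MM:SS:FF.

Source frame index: (0×3600 + 9×60 + 3) × 30 + 20 = 16310.
Real time: 16310 / (30) = 1631/3 s.
Target frame: (1631/3) × (30000/1001) = 2330000/143 ≈ 16293.706 → 16294.
At 30 labels/s: frame 16294 → 00:09:03:04.

00:09:03:04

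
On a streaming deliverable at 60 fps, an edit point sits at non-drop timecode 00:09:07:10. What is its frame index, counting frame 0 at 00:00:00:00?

Total seconds to the label: (0 × 3600 + 9 × 60 + 7) = 547.
Frame index = 547 × 60 + 10 = 32830.

32830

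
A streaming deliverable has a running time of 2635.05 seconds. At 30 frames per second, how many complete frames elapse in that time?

Frames = 2635.05 × 30 = 158103/2 ≈ 79051.5000.
Complete frames: 79051.

79051 frames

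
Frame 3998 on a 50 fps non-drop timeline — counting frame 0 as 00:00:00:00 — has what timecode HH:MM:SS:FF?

3998 ÷ 50 = 79 full seconds, remainder 48 frames.
79 s = 0 h 1 min 19 s.
Timecode: 00:01:19:48.

00:01:19:48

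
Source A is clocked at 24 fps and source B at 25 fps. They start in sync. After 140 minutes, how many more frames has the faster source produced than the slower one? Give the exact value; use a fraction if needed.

8400 frames

140 min = 8400 s.
A emits 24 × 8400 = 201600 frames; B emits 25 × 8400 = 210000.
Difference = 8400 frames; B is ahead of A.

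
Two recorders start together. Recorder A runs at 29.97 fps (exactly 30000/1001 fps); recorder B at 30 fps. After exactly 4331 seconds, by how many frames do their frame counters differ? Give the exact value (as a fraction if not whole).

A emits 30000/1001 × 4331 = 129930000/1001 frames; B emits 30 × 4331 = 129930.
Difference = 129930/1001 frames (≈ 129.8002); B is ahead of A.

129930/1001 frames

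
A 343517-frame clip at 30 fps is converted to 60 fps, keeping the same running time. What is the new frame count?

687034 frames

Frames at target rate = 343517 × (60) / (30) = 687034.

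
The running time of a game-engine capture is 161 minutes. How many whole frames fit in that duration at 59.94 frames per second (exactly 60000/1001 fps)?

161 min = 9660 s.
Frames = 9660 × 60000/1001 = 82800000/143 ≈ 579020.9790.
Complete frames: 579020.

579020 frames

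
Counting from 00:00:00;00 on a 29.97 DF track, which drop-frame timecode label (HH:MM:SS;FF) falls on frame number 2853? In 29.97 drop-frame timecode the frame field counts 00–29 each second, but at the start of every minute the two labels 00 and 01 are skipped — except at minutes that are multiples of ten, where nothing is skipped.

00:01:35;05

Each 10-minute DF block holds 10 × 60 × 30 − 9 × 2 = 17982 frames. 2853 ÷ 17982 → 0 full blocks, remainder 2853.
Within the partial block the first minute is 1800 frames and each further minute 1798, so 1 further minute boundary passed. Total skipped labels = 18 × 0 + 2 × 1 = 2.
Non-drop label index = 2853 + 2 = 2855; at 30 labels/s that is 00:01:35:05, i.e. DF 00:01:35;05.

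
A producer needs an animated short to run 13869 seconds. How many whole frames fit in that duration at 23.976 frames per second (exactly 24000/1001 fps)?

332523 frames

Frames = 13869 × 24000/1001 = 332856000/1001 ≈ 332523.4765.
Complete frames: 332523.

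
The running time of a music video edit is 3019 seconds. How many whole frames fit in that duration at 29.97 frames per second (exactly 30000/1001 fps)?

Frames = 3019 × 30000/1001 = 90570000/1001 ≈ 90479.5205.
Complete frames: 90479.

90479 frames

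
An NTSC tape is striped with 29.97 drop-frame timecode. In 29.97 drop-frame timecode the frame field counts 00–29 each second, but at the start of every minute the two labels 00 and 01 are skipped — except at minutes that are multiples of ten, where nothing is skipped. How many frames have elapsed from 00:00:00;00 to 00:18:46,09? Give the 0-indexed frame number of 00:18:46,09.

Complete 10-minute blocks: 1, each 17982 frames → 17982.
Remaining 8 whole minutes in the current block: 1800 + 7 × 1798 = 14386 frames.
Within the current minute: 46 × 30 + 9 − 2 = 1387 (labels ;00/;01 skipped at this minute). Total = 17982 + 14386 + 1387 = 33755.

33755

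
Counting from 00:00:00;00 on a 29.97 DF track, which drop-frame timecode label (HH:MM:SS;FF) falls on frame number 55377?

00:30:47;21

Ten DF minutes hold 17982 frames, so frame 55377 lies in block 3 (frames 53946–71927) with 1431 frames into that block.
The block's first minute is 1800 frames and the rest 1798 each; 1431 frames reaches minute 0, so 3 × 18 + 0 × 2 = 54 labels have been skipped so far.
Adding those back, label number 55377 + 54 = 55431 at 30 labels/s is 1847 s + 21 f = 0 h 30 min 47 s frame 21, i.e. 00:30:47;21.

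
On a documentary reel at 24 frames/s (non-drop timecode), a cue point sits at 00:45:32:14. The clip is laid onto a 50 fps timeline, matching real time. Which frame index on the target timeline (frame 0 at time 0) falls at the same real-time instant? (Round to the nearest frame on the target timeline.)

Source frame index: (0×3600 + 45×60 + 32) × 24 + 14 = 65582.
Real time: 65582 / (24) = 32791/12 s.
Target frame: (32791/12) × (50) = 819775/6 ≈ 136629.167 → 136629.

frame 136629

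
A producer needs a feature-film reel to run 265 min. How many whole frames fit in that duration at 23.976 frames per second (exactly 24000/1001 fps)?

381218 frames

265 min = 15900 s.
Frames = 15900 × 24000/1001 = 381600000/1001 ≈ 381218.7812.
Complete frames: 381218.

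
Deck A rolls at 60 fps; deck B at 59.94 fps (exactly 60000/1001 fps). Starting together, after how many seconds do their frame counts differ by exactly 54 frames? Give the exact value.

The gap grows by |60000/1001 − 60| = 60/1001 frames per second.
Time for a 54-frame gap: 54 ÷ (60/1001) = 900.9 s.

900.9 seconds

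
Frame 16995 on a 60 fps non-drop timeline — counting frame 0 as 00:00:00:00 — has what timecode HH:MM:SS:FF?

16995 ÷ 60 = 283 full seconds, remainder 15 frames.
283 s = 0 h 4 min 43 s.
Timecode: 00:04:43:15.

00:04:43:15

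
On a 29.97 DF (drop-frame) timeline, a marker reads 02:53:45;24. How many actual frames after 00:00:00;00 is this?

312462

As if non-drop at 30 labels/s: (2 × 3600 + 53 × 60 + 45) × 30 + 24 = 312774.
Minute boundaries passed: 173; those not divisible by 10: 173 − 17 = 156; dropped labels = 2 × 156 = 312.
Actual frame index = 312774 − 312 = 312462.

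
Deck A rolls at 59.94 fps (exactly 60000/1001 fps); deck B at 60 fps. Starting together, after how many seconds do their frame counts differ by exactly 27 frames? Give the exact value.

450.45 seconds

The gap grows by |60 − 60000/1001| = 60/1001 frames per second.
Time for a 27-frame gap: 27 ÷ (60/1001) = 450.45 s.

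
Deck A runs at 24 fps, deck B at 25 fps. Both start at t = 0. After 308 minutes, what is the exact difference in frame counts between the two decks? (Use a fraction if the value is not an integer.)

308 min = 18480 s.
A emits 24 × 18480 = 443520 frames; B emits 25 × 18480 = 462000.
Difference = 18480 frames; B is ahead of A.

18480 frames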